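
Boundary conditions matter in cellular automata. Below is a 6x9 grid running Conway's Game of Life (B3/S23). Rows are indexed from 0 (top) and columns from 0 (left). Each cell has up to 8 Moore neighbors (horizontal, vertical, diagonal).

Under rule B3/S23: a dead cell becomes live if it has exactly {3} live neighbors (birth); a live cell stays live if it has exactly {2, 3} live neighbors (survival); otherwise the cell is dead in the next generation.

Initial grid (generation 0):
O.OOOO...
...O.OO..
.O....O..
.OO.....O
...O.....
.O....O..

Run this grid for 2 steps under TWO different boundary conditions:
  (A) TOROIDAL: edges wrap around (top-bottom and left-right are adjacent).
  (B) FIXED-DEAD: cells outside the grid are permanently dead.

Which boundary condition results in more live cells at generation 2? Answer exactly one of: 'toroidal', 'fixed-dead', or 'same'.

Answer: fixed-dead

Derivation:
Under TOROIDAL boundary, generation 2:
OO.OO....
...OOOOO.
.....OOOO
..O...O..
.........
.........
Population = 15

Under FIXED-DEAD boundary, generation 2:
..OOOOO..
.O.O.....
OO...OOO.
OOO...O..
.OO......
.........
Population = 18

Comparison: toroidal=15, fixed-dead=18 -> fixed-dead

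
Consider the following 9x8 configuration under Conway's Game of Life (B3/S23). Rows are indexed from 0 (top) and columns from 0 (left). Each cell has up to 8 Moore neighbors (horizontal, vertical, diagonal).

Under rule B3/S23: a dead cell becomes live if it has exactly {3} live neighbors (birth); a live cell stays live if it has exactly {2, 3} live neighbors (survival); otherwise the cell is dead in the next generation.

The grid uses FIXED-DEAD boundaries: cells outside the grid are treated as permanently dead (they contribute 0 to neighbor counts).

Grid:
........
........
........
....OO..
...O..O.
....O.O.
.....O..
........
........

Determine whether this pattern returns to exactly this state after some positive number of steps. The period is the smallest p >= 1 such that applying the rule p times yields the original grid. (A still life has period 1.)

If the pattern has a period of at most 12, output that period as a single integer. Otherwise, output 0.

Simulating and comparing each generation to the original:
Gen 0 (original, given above): 7 live cells
Gen 1: 7 live cells, MATCHES original -> period = 1

Answer: 1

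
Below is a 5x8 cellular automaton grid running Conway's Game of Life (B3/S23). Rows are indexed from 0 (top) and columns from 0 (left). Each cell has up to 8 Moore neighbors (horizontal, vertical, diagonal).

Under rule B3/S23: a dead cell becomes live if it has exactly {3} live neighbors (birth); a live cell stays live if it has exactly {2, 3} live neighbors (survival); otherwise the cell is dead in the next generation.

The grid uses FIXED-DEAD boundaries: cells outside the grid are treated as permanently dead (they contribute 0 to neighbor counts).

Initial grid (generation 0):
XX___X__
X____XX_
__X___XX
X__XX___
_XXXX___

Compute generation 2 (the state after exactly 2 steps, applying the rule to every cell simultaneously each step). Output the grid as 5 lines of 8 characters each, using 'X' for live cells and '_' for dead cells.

Simulating step by step:
Generation 0 (given above): 16 live cells
Generation 1: 17 live cells
XX___XX_
X____X_X
_X_XX_XX
____XX__
_XX_X___
Generation 2: 14 live cells
(generation 2 grid is the final answer)

Answer: XX___XX_
X_X____X
___X___X
_X____X_
___XXX__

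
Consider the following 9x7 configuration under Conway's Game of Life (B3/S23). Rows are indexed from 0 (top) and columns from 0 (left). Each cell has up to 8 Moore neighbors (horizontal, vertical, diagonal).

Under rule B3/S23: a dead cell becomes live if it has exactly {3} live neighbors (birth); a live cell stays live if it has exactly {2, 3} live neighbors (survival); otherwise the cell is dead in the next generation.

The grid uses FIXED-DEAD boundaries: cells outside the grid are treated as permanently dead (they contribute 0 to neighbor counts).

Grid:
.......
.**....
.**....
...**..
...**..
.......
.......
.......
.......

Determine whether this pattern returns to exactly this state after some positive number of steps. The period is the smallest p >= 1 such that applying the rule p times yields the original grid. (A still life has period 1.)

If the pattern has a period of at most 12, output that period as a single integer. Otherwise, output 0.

Simulating and comparing each generation to the original:
Gen 0 (original, given above): 8 live cells
Gen 1: 6 live cells, differs from original
Gen 2: 8 live cells, MATCHES original -> period = 2

Answer: 2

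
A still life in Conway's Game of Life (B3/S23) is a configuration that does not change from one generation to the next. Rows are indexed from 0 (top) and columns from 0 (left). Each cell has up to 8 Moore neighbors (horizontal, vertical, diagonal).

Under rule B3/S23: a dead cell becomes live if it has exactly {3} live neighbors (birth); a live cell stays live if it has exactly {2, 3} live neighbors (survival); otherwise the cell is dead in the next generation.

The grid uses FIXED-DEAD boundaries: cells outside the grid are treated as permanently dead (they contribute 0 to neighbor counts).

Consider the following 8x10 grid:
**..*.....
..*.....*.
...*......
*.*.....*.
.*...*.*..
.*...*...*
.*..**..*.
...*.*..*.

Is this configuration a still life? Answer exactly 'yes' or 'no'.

Answer: no

Derivation:
Compute generation 1 and compare to generation 0 (given above):
Generation 1:
.*........
.***......
.***......
.**.......
***...*.*.
***..*..*.
..*..**.**
.....*....
Cell (0,0) differs: gen0=1 vs gen1=0 -> NOT a still life.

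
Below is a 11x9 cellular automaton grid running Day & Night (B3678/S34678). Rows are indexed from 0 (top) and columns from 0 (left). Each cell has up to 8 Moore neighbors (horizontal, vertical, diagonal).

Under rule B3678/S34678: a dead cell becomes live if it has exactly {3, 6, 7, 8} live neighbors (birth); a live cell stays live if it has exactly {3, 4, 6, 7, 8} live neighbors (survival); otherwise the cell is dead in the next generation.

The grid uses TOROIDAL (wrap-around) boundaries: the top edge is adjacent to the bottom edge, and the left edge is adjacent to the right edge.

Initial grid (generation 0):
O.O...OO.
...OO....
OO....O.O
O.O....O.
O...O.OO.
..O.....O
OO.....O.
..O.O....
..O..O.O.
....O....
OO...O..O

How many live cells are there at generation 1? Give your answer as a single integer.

Answer: 39

Derivation:
Simulating step by step:
Generation 0 (given above): 32 live cells
Generation 1: 39 live cells
O..OOO...
..O..OO..
OOOO...OO
O....O.OO
...O...O.
......O.O
.OOO....O
...O..O.O
....O....
OO...OO.O
OO....OOO
Population at generation 1: 39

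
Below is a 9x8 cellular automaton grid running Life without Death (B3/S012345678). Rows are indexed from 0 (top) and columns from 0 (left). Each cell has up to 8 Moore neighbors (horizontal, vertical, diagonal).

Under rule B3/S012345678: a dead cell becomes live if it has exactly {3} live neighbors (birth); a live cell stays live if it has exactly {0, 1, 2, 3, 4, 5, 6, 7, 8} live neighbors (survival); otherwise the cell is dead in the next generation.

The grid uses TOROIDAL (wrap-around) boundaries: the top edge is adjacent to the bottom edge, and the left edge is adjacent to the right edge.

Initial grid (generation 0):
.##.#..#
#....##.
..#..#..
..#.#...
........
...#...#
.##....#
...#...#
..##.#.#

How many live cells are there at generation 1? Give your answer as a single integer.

Answer: 39

Derivation:
Simulating step by step:
Generation 0 (given above): 22 live cells
Generation 1: 39 live cells
.##.#..#
#.######
.######.
..###...
...#....
#.##...#
.###..##
.#.##..#
.###.#.#
Population at generation 1: 39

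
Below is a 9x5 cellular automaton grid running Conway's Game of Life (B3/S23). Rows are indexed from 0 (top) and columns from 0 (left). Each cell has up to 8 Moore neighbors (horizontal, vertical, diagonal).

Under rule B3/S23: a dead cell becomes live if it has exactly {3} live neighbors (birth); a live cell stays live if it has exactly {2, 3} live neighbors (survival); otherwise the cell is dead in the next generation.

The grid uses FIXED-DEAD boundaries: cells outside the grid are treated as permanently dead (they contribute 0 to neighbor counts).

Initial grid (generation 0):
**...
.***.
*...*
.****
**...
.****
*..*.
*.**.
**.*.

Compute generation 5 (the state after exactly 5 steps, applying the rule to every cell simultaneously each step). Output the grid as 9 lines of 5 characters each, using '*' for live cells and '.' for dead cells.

Answer: .****
*...*
..*.*
*...*
....*
..*.*
..*.*
.....
.....

Derivation:
Simulating step by step:
Generation 0 (given above): 25 live cells
Generation 1: 19 live cells
**...
..**.
*...*
..***
*....
...**
*....
*..**
**.*.
Generation 2: 20 live cells
.**..
*.**.
.*..*
.*.**
..*..
.....
.....
*.***
*****
Generation 3: 18 live cells
.***.
*..*.
**..*
.*.**
..**.
.....
...*.
*...*
*...*
Generation 4: 19 live cells
.***.
*..**
**..*
**..*
..***
..**.
.....
...**
.....
Generation 5: 15 live cells
(generation 5 grid is the final answer)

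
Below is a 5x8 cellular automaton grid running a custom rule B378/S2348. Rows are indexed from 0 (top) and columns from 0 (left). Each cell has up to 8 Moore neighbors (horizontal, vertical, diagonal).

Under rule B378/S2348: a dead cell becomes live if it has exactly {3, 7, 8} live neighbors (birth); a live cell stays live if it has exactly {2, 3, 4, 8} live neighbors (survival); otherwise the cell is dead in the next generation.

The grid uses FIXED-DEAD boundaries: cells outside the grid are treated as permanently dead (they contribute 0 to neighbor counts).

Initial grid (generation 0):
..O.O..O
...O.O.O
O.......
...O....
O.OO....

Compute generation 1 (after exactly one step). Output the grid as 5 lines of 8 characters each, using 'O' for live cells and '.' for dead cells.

Answer: ...OO.O.
...OO.O.
....O...
.OOO....
..OO....

Derivation:
Simulating step by step:
Generation 0 (given above): 11 live cells
Generation 1: 12 live cells
(generation 1 grid is the final answer)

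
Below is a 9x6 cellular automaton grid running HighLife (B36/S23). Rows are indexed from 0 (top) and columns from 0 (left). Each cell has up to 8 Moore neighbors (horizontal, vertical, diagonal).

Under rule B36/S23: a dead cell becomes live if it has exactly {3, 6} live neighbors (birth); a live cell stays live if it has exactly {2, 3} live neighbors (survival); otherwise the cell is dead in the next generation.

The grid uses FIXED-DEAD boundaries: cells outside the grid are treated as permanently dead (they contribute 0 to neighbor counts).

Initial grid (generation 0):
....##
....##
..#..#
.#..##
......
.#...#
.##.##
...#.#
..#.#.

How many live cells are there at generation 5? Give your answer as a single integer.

Simulating step by step:
Generation 0 (given above): 19 live cells
Generation 1: 20 live cells
....##
...#..
...#..
....##
....##
.##.##
.###.#
.#...#
...##.
Generation 2: 12 live cells
....#.
...#..
...#..
...#.#
......
.#....
#..#.#
.#...#
....#.
Generation 3: 10 live cells
......
...##.
..##..
....#.
......
......
###.#.
.....#
......
Generation 4: 8 live cells
......
..###.
..#...
...#..
......
.#....
.#....
.#....
......
Generation 5: 8 live cells
...#..
..##..
..#.#.
......
......
......
###...
......
......
Population at generation 5: 8

Answer: 8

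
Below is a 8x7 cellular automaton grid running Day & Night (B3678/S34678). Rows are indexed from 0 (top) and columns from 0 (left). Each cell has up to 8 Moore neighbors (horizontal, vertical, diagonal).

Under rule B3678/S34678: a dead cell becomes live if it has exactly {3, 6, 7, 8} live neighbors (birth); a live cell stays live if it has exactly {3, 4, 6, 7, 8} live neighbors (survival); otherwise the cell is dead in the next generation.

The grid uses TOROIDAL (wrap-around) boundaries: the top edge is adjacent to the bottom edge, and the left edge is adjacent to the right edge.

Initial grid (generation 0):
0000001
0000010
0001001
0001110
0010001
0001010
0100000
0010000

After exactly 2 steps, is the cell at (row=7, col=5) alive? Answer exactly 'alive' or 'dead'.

Simulating step by step:
Generation 0 (given above): 13 live cells
Generation 1: 8 live cells
0000000
0000001
0000000
0011111
0000000
0010000
0010000
0000000
Generation 2: 6 live cells
0000000
0000000
0001101
0000000
0010110
0000000
0000000
0000000

Cell (7,5) at generation 2: 0 -> dead

Answer: dead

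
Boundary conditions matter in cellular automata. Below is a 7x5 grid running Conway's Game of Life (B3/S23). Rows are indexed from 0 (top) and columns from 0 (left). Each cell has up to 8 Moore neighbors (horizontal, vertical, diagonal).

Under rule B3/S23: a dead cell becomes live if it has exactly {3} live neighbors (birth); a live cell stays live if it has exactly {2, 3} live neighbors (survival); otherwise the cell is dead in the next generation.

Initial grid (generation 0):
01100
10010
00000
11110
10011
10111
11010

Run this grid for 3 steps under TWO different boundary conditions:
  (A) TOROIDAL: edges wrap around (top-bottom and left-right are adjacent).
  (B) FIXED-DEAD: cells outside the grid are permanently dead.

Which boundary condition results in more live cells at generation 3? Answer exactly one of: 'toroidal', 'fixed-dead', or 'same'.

Under TOROIDAL boundary, generation 3:
01100
11001
00000
10010
10010
00000
00000
Population = 9

Under FIXED-DEAD boundary, generation 3:
01100
10110
10101
10101
10101
10100
11000
Population = 18

Comparison: toroidal=9, fixed-dead=18 -> fixed-dead

Answer: fixed-dead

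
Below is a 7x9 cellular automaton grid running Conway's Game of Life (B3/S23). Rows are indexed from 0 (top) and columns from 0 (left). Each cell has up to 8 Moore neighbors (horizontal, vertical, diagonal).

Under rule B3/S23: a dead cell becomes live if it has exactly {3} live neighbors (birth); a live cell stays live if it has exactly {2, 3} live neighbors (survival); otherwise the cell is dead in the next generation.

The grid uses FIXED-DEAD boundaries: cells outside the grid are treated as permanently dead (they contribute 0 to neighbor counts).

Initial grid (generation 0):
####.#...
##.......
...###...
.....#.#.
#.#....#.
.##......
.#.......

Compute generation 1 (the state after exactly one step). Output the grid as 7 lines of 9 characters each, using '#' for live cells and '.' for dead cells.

Answer: #.#......
#....#...
....###..
...#.#...
..#...#..
#.#......
.##......

Derivation:
Simulating step by step:
Generation 0 (given above): 18 live cells
Generation 1: 15 live cells
(generation 1 grid is the final answer)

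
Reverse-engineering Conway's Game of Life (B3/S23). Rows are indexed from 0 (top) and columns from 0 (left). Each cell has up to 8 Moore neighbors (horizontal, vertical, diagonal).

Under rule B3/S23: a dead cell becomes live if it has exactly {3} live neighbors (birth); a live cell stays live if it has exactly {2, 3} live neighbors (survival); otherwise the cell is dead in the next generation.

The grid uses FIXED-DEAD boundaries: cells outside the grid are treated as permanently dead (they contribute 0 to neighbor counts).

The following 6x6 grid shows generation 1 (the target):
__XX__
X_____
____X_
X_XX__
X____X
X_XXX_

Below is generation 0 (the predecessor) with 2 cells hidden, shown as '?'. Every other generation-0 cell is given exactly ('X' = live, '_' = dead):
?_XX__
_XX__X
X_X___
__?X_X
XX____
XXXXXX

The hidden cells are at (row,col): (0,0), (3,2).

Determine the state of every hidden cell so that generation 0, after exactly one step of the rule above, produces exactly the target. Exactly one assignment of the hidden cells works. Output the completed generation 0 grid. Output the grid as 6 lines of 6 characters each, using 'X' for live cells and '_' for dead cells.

Hidden generation-0 cells (in order): (0,0), (3,2).
A hidden cell only influences target cells in its own 3x3 neighborhood. Try each of the 2^2 = 4 assignments, step the completed generation 0 forward once under B3/S23, and compare with the target:
  (0,0)=_ (3,2)=_ -> step gives (0,1)='X' but target has '_' -> reject
  (0,0)=_ (3,2)=X -> step gives (0,1)='X' but target has '_' -> reject
  (0,0)=X (3,2)=_ -> step gives (2,2)='X' but target has '_' -> reject
  (0,0)=X (3,2)=X -> step reproduces the target at every cell -> ACCEPT
Unique solution: (0,0)=live, (3,2)=live.
Check: live-neighbor counts of every cell in the completed generation 0:
143221
354420
154432
353220
356553
343221
Applying B3/S23 to generation 0 with these counts gives:
__XX__
X_____
____X_
X_XX__
X____X
X_XXX_
which matches the target exactly.

Answer: X_XX__
_XX__X
X_X___
__XX_X
XX____
XXXXXX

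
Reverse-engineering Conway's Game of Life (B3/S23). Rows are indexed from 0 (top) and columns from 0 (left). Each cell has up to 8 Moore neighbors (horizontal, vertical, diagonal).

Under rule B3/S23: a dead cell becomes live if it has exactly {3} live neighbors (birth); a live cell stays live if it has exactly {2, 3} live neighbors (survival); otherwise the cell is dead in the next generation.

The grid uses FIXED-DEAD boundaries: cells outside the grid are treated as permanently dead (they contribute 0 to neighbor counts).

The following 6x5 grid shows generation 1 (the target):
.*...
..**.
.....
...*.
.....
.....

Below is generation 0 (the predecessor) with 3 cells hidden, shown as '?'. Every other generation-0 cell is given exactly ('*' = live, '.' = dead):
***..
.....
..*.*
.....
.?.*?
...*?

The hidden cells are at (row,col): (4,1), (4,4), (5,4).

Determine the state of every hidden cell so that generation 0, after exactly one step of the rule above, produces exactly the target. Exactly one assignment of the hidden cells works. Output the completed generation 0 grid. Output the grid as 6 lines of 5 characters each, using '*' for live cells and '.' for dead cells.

Hidden generation-0 cells (in order): (4,1), (4,4), (5,4).
A hidden cell only influences target cells in its own 3x3 neighborhood. Try each of the 2^3 = 8 assignments, step the completed generation 0 forward once under B3/S23, and compare with the target:
  (4,1)=. (4,4)=. (5,4)=. -> step reproduces the target at every cell -> ACCEPT
  (4,1)=. (4,4)=. (5,4)=* -> step gives (4,3)='*' but target has '.' -> reject
  (4,1)=. (4,4)=* (5,4)=. -> step gives (3,3)='.' but target has '*' -> reject
  (4,1)=. (4,4)=* (5,4)=* -> step gives (3,3)='.' but target has '*' -> reject
  (4,1)=* (4,4)=. (5,4)=. -> step gives (3,2)='*' but target has '.' -> reject
  (4,1)=* (4,4)=. (5,4)=* -> step gives (3,2)='*' but target has '.' -> reject
  (4,1)=* (4,4)=* (5,4)=. -> step gives (3,2)='*' but target has '.' -> reject
  (4,1)=* (4,4)=* (5,4)=* -> step gives (3,2)='*' but target has '.' -> reject
Unique solution: (4,1)=dead, (4,4)=dead, (5,4)=dead.
Check: live-neighbor counts of every cell in the completed generation 0:
12110
24331
01020
01232
00212
00212
Applying B3/S23 to generation 0 with these counts gives:
.*...
..**.
.....
...*.
.....
.....
which matches the target exactly.

Answer: ***..
.....
..*.*
.....
...*.
...*.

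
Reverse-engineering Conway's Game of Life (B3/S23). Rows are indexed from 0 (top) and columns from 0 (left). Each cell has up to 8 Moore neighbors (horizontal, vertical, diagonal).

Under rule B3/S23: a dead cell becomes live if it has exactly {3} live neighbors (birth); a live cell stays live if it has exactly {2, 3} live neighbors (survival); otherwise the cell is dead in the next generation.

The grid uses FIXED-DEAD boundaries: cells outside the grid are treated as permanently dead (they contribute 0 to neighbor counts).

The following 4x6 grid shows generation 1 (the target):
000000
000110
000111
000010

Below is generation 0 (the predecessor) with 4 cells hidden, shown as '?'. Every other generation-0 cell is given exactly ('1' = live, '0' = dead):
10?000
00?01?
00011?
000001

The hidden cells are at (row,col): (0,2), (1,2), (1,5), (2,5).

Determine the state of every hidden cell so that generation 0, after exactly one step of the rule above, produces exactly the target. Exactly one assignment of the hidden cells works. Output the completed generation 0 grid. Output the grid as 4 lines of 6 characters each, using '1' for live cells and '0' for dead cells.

Answer: 100000
000010
000110
000001

Derivation:
Hidden generation-0 cells (in order): (0,2), (1,2), (1,5), (2,5).
A hidden cell only influences target cells in its own 3x3 neighborhood. Try each of the 2^4 = 16 assignments, step the completed generation 0 forward once under B3/S23, and compare with the target:
  (0,2)=0 (1,2)=0 (1,5)=0 (2,5)=0 -> step reproduces the target at every cell -> ACCEPT
  (0,2)=0 (1,2)=0 (1,5)=0 (2,5)=1 -> step gives (1,5)='1' but target has '0' -> reject
  (0,2)=0 (1,2)=0 (1,5)=1 (2,5)=0 -> step gives (1,5)='1' but target has '0' -> reject
  (0,2)=0 (1,2)=0 (1,5)=1 (2,5)=1 -> step gives (1,4)='0' but target has '1' -> reject
  (0,2)=0 (1,2)=1 (1,5)=0 (2,5)=0 -> step gives (1,3)='0' but target has '1' -> reject
  (0,2)=0 (1,2)=1 (1,5)=0 (2,5)=1 -> step gives (1,3)='0' but target has '1' -> reject
  (0,2)=0 (1,2)=1 (1,5)=1 (2,5)=0 -> step gives (1,3)='0' but target has '1' -> reject
  (0,2)=0 (1,2)=1 (1,5)=1 (2,5)=1 -> step gives (1,3)='0' but target has '1' -> reject
  (0,2)=1 (1,2)=0 (1,5)=0 (2,5)=0 -> step gives (1,3)='0' but target has '1' -> reject
  (0,2)=1 (1,2)=0 (1,5)=0 (2,5)=1 -> step gives (1,3)='0' but target has '1' -> reject
  (0,2)=1 (1,2)=0 (1,5)=1 (2,5)=0 -> step gives (1,3)='0' but target has '1' -> reject
  (0,2)=1 (1,2)=0 (1,5)=1 (2,5)=1 -> step gives (1,3)='0' but target has '1' -> reject
  (0,2)=1 (1,2)=1 (1,5)=0 (2,5)=0 -> step gives (0,1)='1' but target has '0' -> reject
  (0,2)=1 (1,2)=1 (1,5)=0 (2,5)=1 -> step gives (0,1)='1' but target has '0' -> reject
  (0,2)=1 (1,2)=1 (1,5)=1 (2,5)=0 -> step gives (0,1)='1' but target has '0' -> reject
  (0,2)=1 (1,2)=1 (1,5)=1 (2,5)=1 -> step gives (0,1)='1' but target has '0' -> reject
Unique solution: (0,2)=dead, (1,2)=dead, (1,5)=dead, (2,5)=dead.
Check: live-neighbor counts of every cell in the completed generation 0:
010111
111322
001233
001231
Applying B3/S23 to generation 0 with these counts gives:
000000
000110
000111
000010
which matches the target exactly.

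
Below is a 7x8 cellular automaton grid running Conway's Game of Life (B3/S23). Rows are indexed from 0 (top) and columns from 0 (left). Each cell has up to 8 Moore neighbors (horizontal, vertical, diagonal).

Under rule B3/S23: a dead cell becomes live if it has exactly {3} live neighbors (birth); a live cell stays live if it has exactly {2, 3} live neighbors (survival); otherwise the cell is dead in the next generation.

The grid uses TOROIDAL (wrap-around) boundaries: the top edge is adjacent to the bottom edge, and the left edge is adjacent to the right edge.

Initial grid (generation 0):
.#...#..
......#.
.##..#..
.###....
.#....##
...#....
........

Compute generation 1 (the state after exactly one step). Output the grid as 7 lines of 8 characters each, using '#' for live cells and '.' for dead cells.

Simulating step by step:
Generation 0 (given above): 13 live cells
Generation 1: 11 live cells
(generation 1 grid is the final answer)

Answer: ........
.##..##.
.#.#....
...#..#.
##.#....
........
........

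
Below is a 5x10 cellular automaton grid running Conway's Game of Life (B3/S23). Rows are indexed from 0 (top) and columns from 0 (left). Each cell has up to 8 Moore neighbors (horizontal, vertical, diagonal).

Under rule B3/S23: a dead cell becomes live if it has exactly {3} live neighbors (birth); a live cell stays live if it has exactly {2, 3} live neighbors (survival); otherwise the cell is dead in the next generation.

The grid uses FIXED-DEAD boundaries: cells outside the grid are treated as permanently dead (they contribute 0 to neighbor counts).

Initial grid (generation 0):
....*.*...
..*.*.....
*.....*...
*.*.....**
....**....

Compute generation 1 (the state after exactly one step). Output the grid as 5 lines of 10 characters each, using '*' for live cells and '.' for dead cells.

Simulating step by step:
Generation 0 (given above): 12 live cells
Generation 1: 6 live cells
(generation 1 grid is the final answer)

Answer: ...*.*....
...*......
...*......
.*...*....
..........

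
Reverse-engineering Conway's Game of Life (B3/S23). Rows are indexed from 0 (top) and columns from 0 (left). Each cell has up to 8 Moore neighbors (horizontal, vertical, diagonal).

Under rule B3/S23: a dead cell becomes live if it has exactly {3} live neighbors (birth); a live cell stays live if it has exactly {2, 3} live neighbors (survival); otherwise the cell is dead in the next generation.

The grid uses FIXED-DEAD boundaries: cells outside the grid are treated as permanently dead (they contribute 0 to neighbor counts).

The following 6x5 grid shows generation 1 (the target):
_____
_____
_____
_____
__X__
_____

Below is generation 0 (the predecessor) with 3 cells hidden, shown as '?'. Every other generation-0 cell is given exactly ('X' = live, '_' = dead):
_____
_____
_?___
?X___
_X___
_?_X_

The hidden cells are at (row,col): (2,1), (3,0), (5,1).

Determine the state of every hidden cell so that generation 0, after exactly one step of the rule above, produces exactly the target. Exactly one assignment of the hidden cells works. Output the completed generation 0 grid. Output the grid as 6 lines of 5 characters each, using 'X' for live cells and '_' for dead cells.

Answer: _____
_____
_____
_X___
_X___
___X_

Derivation:
Hidden generation-0 cells (in order): (2,1), (3,0), (5,1).
A hidden cell only influences target cells in its own 3x3 neighborhood. Try each of the 2^3 = 8 assignments, step the completed generation 0 forward once under B3/S23, and compare with the target:
  (2,1)=_ (3,0)=_ (5,1)=_ -> step reproduces the target at every cell -> ACCEPT
  (2,1)=_ (3,0)=_ (5,1)=X -> step gives (4,0)='X' but target has '_' -> reject
  (2,1)=_ (3,0)=X (5,1)=_ -> step gives (3,0)='X' but target has '_' -> reject
  (2,1)=_ (3,0)=X (5,1)=X -> step gives (3,0)='X' but target has '_' -> reject
  (2,1)=X (3,0)=_ (5,1)=_ -> step gives (3,0)='X' but target has '_' -> reject
  (2,1)=X (3,0)=_ (5,1)=X -> step gives (3,0)='X' but target has '_' -> reject
  (2,1)=X (3,0)=X (5,1)=_ -> step gives (2,0)='X' but target has '_' -> reject
  (2,1)=X (3,0)=X (5,1)=X -> step gives (2,0)='X' but target has '_' -> reject
Unique solution: (2,1)=dead, (3,0)=dead, (5,1)=dead.
Check: live-neighbor counts of every cell in the completed generation 0:
00000
00000
11100
21200
21311
11201
Applying B3/S23 to generation 0 with these counts gives:
_____
_____
_____
_____
__X__
_____
which matches the target exactly.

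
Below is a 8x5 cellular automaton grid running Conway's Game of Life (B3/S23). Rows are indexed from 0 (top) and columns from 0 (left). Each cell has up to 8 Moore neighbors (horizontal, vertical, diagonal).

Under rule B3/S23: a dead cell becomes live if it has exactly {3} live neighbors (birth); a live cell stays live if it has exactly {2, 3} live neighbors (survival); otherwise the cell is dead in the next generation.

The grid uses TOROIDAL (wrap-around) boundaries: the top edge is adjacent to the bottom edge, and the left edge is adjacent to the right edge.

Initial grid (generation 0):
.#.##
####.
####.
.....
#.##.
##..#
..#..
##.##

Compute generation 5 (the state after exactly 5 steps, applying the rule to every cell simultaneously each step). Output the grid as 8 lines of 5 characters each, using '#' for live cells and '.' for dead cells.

Simulating step by step:
Generation 0 (given above): 22 live cells
Generation 1: 10 live cells
.....
.....
#..#.
#....
#.##.
#...#
..#..
.#...
Generation 2: 11 live cells
.....
.....
....#
#.##.
#..#.
#.#.#
##...
.....
Generation 3: 12 live cells
.....
.....
...##
####.
#....
..##.
##..#
.....
Generation 4: 17 live cells
.....
.....
##.##
####.
#....
..##.
#####
#....
Generation 5: 9 live cells
(generation 5 grid is the final answer)

Answer: .....
#...#
...#.
...#.
#....
.....
#....
#.##.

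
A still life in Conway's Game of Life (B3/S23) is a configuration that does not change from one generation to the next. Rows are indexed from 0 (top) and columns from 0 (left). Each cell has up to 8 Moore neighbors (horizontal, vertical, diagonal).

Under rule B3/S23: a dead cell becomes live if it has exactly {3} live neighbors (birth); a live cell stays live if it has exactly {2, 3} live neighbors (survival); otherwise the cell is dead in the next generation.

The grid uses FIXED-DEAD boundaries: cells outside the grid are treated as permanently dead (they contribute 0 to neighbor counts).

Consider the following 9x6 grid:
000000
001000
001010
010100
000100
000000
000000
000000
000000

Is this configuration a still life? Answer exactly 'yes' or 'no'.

Compute generation 1 and compare to generation 0 (given above):
Generation 1:
000000
000100
011000
000110
001000
000000
000000
000000
000000
Cell (1,2) differs: gen0=1 vs gen1=0 -> NOT a still life.

Answer: no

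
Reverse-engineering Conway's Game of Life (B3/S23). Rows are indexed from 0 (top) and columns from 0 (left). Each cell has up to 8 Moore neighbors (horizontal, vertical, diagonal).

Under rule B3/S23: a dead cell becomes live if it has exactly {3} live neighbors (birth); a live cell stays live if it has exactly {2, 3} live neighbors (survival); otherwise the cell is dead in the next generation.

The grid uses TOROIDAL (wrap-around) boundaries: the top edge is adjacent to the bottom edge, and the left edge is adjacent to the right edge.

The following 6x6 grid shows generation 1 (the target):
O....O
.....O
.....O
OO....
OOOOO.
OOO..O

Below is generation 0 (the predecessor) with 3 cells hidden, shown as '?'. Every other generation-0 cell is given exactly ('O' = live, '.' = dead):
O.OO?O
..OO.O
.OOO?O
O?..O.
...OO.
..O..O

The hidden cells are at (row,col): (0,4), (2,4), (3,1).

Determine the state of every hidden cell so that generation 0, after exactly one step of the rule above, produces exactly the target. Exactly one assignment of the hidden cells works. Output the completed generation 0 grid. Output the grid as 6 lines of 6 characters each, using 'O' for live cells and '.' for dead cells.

Answer: O.OO.O
..OO.O
.OOO.O
OO..O.
...OO.
..O..O

Derivation:
Hidden generation-0 cells (in order): (0,4), (2,4), (3,1).
A hidden cell only influences target cells in its own 3x3 neighborhood. Try each of the 2^3 = 8 assignments, step the completed generation 0 forward once under B3/S23, and compare with the target:
  (0,4)=. (2,4)=. (3,1)=. -> step gives (2,1)='O' but target has '.' -> reject
  (0,4)=. (2,4)=. (3,1)=O -> step reproduces the target at every cell -> ACCEPT
  (0,4)=. (2,4)=O (3,1)=. -> step gives (1,5)='.' but target has 'O' -> reject
  (0,4)=. (2,4)=O (3,1)=O -> step gives (1,5)='.' but target has 'O' -> reject
  (0,4)=O (2,4)=. (3,1)=. -> step gives (0,5)='.' but target has 'O' -> reject
  (0,4)=O (2,4)=. (3,1)=O -> step gives (0,5)='.' but target has 'O' -> reject
  (0,4)=O (2,4)=O (3,1)=. -> step gives (0,5)='.' but target has 'O' -> reject
  (0,4)=O (2,4)=O (3,1)=O -> step gives (0,5)='.' but target has 'O' -> reject
Unique solution: (0,4)=dead, (2,4)=dead, (3,1)=live.
Check: live-neighbor counts of every cell in the completed generation 0:
344453
556563
545453
335544
333334
333553
Applying B3/S23 to generation 0 with these counts gives:
O....O
.....O
.....O
OO....
OOOOO.
OOO..O
which matches the target exactly.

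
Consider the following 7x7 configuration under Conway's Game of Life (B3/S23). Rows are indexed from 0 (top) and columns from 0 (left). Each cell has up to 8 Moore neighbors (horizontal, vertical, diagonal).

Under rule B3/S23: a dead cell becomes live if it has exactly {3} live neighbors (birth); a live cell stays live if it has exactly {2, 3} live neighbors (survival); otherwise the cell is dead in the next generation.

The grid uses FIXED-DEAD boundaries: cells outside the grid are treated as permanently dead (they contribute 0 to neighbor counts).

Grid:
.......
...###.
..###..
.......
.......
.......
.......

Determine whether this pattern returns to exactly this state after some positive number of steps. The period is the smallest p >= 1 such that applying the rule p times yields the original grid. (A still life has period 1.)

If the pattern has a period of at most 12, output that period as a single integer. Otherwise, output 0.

Answer: 2

Derivation:
Simulating and comparing each generation to the original:
Gen 0 (original, given above): 6 live cells
Gen 1: 6 live cells, differs from original
Gen 2: 6 live cells, MATCHES original -> period = 2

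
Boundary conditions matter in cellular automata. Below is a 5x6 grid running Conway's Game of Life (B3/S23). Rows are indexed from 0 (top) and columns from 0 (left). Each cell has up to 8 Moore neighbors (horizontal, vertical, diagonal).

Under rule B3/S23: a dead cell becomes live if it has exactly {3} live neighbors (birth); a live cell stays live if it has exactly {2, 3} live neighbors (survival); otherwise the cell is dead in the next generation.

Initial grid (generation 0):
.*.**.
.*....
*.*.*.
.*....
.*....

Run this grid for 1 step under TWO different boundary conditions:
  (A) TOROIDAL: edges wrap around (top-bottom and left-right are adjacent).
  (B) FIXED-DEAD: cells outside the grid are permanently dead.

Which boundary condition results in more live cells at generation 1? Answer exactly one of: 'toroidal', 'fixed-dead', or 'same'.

Under TOROIDAL boundary, generation 1:
**....
**..**
*.*...
***...
**....
Population = 13

Under FIXED-DEAD boundary, generation 1:
..*...
**..*.
*.*...
***...
......
Population = 9

Comparison: toroidal=13, fixed-dead=9 -> toroidal

Answer: toroidal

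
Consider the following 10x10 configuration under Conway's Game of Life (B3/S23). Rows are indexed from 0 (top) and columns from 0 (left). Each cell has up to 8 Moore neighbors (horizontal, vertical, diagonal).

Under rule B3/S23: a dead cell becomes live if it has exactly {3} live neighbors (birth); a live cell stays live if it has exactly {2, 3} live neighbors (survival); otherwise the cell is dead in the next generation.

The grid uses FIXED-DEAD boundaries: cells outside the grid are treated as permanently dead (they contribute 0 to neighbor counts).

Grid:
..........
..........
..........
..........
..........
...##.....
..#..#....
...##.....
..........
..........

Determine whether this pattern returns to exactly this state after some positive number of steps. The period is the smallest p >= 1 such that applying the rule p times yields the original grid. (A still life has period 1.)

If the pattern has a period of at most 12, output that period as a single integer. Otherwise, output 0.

Answer: 1

Derivation:
Simulating and comparing each generation to the original:
Gen 0 (original, given above): 6 live cells
Gen 1: 6 live cells, MATCHES original -> period = 1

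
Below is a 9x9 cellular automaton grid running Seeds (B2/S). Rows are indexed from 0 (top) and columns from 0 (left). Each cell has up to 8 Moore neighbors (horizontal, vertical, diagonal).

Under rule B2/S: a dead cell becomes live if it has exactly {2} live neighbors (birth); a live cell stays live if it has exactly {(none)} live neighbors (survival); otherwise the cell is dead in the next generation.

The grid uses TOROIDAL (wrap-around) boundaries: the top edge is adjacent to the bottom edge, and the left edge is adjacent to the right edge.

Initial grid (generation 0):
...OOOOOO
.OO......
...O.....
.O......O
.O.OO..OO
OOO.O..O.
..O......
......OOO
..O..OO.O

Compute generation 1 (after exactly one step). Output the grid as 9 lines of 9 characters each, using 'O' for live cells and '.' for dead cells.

Answer: .........
O.......O
.........
.........
.....OO..
.....OO..
.....O...
OOOO.....
.........

Derivation:
Simulating step by step:
Generation 0 (given above): 29 live cells
Generation 1: 11 live cells
(generation 1 grid is the final answer)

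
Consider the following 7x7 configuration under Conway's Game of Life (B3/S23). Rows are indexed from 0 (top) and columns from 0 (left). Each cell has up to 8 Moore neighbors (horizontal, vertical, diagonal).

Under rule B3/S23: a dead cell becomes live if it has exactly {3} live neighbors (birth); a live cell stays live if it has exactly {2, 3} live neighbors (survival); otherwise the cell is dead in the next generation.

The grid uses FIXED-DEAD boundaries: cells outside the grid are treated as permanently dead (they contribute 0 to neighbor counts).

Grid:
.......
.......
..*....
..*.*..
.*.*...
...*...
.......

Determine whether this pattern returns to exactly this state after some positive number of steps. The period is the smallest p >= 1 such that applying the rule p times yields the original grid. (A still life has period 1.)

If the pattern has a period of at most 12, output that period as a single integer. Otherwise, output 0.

Answer: 2

Derivation:
Simulating and comparing each generation to the original:
Gen 0 (original, given above): 6 live cells
Gen 1: 6 live cells, differs from original
Gen 2: 6 live cells, MATCHES original -> period = 2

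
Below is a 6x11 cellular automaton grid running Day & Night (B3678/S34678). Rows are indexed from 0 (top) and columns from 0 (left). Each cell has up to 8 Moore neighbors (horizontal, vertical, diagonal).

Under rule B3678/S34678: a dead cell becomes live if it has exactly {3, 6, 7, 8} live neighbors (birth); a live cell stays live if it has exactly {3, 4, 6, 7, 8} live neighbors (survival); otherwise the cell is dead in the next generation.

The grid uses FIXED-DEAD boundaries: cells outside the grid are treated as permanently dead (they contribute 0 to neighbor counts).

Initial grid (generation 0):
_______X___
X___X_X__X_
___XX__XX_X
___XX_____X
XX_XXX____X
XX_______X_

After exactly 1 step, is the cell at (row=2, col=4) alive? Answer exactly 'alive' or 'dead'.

Simulating step by step:
Generation 0 (given above): 22 live cells
Generation 1: 14 live cells
___________
___X_X_____
___XX______
____X______
XX_XX____X_
XXX_X______

Cell (2,4) at generation 1: 1 -> alive

Answer: alive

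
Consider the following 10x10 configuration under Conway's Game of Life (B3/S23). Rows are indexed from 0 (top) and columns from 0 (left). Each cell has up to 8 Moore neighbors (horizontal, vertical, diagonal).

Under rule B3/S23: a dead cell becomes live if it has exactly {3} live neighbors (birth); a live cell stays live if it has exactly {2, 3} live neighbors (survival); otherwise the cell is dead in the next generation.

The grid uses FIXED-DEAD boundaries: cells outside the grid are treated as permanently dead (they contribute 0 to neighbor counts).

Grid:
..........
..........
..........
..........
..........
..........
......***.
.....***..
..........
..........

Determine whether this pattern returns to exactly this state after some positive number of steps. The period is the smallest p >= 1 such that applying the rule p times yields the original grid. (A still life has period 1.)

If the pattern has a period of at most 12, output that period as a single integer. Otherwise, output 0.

Answer: 2

Derivation:
Simulating and comparing each generation to the original:
Gen 0 (original, given above): 6 live cells
Gen 1: 6 live cells, differs from original
Gen 2: 6 live cells, MATCHES original -> period = 2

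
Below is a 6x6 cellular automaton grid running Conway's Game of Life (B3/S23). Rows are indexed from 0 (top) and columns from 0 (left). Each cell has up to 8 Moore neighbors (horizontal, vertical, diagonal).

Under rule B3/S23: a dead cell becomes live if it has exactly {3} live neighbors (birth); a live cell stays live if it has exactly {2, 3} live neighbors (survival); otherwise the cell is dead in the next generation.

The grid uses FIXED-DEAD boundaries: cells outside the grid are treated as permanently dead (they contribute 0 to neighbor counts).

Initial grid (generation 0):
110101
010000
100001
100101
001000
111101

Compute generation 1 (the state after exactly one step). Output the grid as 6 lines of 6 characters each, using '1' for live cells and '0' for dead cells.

Answer: 111000
011010
110010
010010
100000
011100

Derivation:
Simulating step by step:
Generation 0 (given above): 16 live cells
Generation 1: 15 live cells
(generation 1 grid is the final answer)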